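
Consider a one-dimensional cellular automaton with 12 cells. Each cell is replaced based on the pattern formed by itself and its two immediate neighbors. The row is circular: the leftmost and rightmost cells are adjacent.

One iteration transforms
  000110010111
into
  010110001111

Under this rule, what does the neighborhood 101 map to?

At position 8 the neighborhood is 101; the next row has 1 there.

1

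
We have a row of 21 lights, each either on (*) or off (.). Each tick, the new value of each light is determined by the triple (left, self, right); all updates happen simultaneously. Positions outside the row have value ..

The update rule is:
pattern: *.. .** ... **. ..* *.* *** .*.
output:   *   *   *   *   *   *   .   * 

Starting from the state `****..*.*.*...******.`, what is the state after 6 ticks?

tick 1: *..************....**
tick 2: ****..........*******
tick 3: *..************.....*
tick 4: ****..........*******  (repeats tick 2; period 2)
tick 6: ****..........*******

****..........*******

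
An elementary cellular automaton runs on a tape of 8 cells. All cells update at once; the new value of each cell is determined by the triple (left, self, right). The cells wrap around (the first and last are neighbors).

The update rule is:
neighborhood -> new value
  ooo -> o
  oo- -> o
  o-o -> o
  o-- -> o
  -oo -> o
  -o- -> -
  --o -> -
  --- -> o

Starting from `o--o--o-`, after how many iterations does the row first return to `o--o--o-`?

-o--o--o
o-o--o--
-o-o--o-
--o-o--o
o--o-o--
-o--o-o-
--o--o-o
o--o--o-

8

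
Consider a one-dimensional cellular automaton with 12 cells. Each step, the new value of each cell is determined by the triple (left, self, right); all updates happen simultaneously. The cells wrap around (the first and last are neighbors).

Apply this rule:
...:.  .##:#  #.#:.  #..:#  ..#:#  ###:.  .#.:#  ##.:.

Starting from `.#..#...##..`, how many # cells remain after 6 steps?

5

step 1: ######.##.#.
step 2: #......#..#.
step 3: ##....#####.
step 4: #.#..##.....
step 5: #.####.#...#
step 6: ..#....##.##
count of #: 5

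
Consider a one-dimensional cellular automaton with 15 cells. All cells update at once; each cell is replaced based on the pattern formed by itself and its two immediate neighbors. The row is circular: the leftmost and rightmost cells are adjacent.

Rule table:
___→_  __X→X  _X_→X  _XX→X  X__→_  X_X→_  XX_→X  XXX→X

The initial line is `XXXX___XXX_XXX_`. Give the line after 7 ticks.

XXXX_XXXXX_XXX_

XXXX__XXXX_XXX_
XXXX_XXXXX_XXX_
XXXX_XXXXX_XXX_  (fixed point — unchanged through tick 7)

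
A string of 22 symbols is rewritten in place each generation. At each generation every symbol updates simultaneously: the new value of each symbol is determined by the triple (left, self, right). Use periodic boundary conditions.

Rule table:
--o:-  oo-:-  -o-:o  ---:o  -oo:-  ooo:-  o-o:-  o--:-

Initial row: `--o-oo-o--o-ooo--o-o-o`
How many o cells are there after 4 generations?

generation 1: --o----o--o------o-o-o
generation 2: --o-oo-o--o-oooo-o-o-o
generation 3: --o----o--o------o-o-o  (repeats generation 1; period 2)
generation 4: --o-oo-o--o-oooo-o-o-o
count of o: 12

12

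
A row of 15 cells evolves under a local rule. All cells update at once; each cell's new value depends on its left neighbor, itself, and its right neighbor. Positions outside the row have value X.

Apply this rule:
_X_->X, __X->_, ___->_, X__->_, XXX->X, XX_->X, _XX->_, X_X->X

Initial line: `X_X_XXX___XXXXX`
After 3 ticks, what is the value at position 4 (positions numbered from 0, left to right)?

XXXX_XX____XXXX
XXXXX_X_____XXX
XXXXXXX______XX
position 4 holds X

X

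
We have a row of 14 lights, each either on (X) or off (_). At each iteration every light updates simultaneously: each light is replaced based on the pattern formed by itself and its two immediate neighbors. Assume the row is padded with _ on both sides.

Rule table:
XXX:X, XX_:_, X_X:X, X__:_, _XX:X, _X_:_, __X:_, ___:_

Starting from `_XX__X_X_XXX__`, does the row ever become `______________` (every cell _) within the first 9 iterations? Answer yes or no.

_X____X_XXX___
_______XXX____
_______XX_____
_______X______
______________
all cells are _ at iteration 5

yes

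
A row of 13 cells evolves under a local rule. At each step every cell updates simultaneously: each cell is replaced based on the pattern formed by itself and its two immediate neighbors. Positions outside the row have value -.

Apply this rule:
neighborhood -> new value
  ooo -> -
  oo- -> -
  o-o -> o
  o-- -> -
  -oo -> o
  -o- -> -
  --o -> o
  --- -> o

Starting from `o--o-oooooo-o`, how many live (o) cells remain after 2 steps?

8

step 1: --o-oo-----o-
step 2: oo-oo--oooo--
count of o: 8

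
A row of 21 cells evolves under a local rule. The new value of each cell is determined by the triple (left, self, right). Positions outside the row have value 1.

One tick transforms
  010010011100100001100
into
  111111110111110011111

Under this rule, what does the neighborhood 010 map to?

At position 1 the neighborhood is 010; the next row has 1 there.

1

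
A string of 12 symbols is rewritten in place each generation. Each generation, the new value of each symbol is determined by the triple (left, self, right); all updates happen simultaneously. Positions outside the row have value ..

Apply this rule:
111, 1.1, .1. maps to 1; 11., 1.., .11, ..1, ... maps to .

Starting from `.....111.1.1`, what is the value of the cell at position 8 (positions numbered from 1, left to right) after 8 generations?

.

......1.1111
......11.11.
........1...
........1...  (fixed point — unchanged through generation 8)
position 8 holds .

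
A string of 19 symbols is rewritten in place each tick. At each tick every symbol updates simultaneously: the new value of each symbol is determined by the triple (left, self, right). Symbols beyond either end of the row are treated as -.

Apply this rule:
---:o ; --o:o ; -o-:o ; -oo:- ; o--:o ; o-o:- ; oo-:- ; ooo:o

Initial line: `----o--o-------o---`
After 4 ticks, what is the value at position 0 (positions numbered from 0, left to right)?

tick 1: ooooooooooooooooooo
tick 2: -ooooooooooooooooo-
tick 3: o-ooooooooooooooo-o
tick 4: o--ooooooooooooo--o
position 0 holds o

o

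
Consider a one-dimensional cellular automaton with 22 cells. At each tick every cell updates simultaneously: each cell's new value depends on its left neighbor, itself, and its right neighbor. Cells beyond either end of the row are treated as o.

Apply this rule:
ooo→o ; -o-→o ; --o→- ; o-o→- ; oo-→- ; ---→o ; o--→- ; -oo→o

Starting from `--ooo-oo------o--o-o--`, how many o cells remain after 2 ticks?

tick 1: --oo--o--oooo-o--o-o--
tick 2: --o---o--ooo--o--o-o--
count of o: 8

8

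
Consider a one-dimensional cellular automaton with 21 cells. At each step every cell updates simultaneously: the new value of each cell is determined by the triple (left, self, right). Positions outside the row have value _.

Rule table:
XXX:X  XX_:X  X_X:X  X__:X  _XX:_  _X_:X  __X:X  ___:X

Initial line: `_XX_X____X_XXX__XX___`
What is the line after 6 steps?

_XX_XX_XXXXXXXXX_XXXX

step 1: X_XXXXXXXXX_XXXX_XXXX
step 2: XX_XXXXXXXXX_XXXX_XXX
step 3: _XX_XXXXXXXXX_XXXX_XX
step 4: X_XX_XXXXXXXXX_XXXX_X
step 5: XX_XX_XXXXXXXXX_XXXXX
step 6: _XX_XX_XXXXXXXXX_XXXX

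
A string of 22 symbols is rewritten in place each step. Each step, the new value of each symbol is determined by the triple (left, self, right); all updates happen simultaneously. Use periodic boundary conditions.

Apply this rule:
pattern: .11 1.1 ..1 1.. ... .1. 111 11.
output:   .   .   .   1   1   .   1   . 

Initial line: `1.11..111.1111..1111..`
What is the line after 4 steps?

....1..1...11.1..11.1.
111..1..11.....1.....1
11.1..1...1111..1111..
....1..11..11.1..11.1.

....1..11..11.1..11.1.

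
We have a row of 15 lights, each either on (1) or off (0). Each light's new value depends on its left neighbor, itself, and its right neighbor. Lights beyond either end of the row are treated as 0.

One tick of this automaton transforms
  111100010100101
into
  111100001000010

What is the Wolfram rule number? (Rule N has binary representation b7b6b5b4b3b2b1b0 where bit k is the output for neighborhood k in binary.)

position 1: 111 → 1  (bit 7 = 1)
position 3: 110 → 1  (bit 6 = 1)
position 8: 101 → 1  (bit 5 = 1)
position 4: 100 → 0  (bit 4 = 0)
position 0: 011 → 1  (bit 3 = 1)
position 7: 010 → 0  (bit 2 = 0)
position 6: 001 → 0  (bit 1 = 0)
position 5: 000 → 0  (bit 0 = 0)
bits b7..b0 = 11101000 = 232

232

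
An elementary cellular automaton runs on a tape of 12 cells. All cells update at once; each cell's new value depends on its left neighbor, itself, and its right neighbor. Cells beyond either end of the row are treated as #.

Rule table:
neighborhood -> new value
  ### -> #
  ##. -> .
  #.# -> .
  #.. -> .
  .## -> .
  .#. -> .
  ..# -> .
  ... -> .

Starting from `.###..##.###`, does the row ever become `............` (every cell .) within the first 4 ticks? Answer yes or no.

..#.......##
...........#
............
all cells are . at tick 3

yes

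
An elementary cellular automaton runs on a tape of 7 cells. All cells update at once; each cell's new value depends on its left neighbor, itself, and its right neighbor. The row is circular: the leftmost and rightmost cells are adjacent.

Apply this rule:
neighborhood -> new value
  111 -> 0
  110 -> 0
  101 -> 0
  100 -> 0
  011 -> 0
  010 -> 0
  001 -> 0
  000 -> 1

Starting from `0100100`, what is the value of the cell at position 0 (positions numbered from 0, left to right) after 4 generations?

0

generation 1: 0000001
generation 2: 0111100
generation 3: 0000001  (repeats generation 1; period 2)
generation 4: 0111100
position 0 holds 0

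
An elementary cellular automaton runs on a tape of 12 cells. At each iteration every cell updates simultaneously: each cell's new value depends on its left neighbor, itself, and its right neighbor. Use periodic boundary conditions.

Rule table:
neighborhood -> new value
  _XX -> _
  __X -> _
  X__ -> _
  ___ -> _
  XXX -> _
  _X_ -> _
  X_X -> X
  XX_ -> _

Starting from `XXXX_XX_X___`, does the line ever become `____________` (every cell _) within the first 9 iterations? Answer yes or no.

yes

____X__X____
____________
all cells are _ at iteration 2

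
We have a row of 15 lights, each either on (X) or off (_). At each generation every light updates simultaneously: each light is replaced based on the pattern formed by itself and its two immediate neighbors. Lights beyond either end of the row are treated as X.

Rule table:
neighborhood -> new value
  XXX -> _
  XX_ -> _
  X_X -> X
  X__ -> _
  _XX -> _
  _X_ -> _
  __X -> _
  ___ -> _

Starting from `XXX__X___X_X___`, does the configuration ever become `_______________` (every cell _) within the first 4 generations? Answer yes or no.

yes

__________X____
_______________
all cells are _ at generation 2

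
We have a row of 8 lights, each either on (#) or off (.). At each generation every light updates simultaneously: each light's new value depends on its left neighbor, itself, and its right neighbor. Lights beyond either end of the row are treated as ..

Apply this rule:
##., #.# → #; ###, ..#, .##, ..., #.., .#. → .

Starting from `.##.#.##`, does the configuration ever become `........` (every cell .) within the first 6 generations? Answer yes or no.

yes

..##.#.#
...##.#.
....##..
.....#..
........
all cells are . at generation 5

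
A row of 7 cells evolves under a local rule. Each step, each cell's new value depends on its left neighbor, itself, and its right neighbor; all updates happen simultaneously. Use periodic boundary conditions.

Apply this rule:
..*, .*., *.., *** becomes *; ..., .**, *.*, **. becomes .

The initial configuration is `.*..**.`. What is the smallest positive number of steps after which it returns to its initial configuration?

****..*
***.**.
.*.....
***....
.*.*..*
.*.****
.*..**.

7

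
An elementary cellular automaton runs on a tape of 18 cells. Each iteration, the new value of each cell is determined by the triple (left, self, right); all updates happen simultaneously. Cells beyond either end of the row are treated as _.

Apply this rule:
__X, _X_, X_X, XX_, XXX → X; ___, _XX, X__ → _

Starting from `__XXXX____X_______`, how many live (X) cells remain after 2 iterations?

7

_X_XXX___XX_______
XXX_XX__X_X_______
count of X: 7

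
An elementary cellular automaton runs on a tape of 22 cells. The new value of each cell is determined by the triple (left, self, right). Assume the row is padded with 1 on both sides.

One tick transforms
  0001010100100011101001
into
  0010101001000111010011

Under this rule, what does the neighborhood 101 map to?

1

At position 4 the neighborhood is 101; the next row has 1 there.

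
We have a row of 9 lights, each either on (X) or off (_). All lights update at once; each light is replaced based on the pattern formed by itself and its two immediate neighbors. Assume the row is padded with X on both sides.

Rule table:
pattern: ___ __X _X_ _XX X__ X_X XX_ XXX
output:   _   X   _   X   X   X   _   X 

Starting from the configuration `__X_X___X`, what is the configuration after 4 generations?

X_X_XXXXX

XX_X_X_XX
X_X_X_XXX
_X_X_XXXX
X_X_XXXXX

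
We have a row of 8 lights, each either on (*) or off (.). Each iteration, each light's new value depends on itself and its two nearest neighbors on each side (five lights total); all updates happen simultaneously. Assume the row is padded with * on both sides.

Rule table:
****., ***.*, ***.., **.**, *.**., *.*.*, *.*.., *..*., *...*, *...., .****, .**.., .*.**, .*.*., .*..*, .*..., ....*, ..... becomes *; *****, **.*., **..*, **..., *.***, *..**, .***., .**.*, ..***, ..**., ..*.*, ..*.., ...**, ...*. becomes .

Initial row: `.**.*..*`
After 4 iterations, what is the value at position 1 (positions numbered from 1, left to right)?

iteration 1: **..**..
iteration 2: **...*..
iteration 3: **.*..*.
iteration 4: **.***.*
position 1 holds *

*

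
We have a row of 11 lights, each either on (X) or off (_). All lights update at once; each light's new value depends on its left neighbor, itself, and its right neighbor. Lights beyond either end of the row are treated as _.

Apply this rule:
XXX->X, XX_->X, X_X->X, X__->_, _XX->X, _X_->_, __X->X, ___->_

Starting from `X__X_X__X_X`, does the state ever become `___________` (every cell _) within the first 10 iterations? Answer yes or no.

iteration 1: __X_X__X_X_
iteration 2: _X_X__X_X__
iteration 3: X_X__X_X___
iteration 4: _X__X_X____
iteration 5: X__X_X_____
iteration 6: __X_X______
iteration 7: _X_X_______
iteration 8: X_X________
iteration 9: _X_________
iteration 10: X__________
iteration 10 is X__________, still not uniform _

no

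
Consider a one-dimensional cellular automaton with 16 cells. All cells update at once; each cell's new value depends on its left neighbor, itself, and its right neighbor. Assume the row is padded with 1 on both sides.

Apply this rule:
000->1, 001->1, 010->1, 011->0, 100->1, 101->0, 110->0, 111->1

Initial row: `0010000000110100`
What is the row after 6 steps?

1111101110111011

1111111111000111
1111111110111011
1111111100010001
1111111011111110
1111110001111100
1111101110111011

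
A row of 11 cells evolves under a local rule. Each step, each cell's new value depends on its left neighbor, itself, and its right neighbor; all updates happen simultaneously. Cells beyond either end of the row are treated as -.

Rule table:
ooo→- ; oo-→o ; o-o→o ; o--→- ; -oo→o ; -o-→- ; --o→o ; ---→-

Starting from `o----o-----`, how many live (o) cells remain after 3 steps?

1

----o------
---o-------
--o--------
count of o: 1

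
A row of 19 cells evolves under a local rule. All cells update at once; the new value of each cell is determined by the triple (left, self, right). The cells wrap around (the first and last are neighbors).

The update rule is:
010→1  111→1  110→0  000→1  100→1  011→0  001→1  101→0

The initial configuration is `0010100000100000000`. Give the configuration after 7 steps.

1110111111111111111
1100011111111111111
1011101111111111111
0001000111111111111
1111111011111111110
0111110001111111100
1011101110111111011

1011101110111111011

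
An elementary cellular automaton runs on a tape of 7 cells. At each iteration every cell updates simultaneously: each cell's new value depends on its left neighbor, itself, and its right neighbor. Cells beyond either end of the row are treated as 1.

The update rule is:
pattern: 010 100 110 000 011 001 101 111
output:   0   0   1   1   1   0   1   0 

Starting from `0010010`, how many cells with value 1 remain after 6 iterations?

iteration 1: 0000001
iteration 2: 0111101
iteration 3: 1100111
iteration 4: 0100100
iteration 5: 1000000
iteration 6: 1011110
count of 1: 5

5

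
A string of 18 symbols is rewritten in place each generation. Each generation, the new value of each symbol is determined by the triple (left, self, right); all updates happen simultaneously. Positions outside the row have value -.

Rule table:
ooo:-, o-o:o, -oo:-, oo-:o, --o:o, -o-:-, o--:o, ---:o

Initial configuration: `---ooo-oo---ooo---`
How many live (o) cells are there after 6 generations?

ooo--oo-oooo--oooo
--ooo-oo---ooo---o
oo--oo-oooo--oooo-
-ooo-oo---ooo---oo
o--oo-oooo--oooo-o
-oo-oo---ooo---oo-
count of o: 9

9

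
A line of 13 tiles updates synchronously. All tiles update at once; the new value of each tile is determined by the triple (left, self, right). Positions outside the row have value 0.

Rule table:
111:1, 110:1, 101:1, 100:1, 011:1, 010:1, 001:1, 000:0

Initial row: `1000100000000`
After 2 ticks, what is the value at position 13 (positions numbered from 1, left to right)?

tick 1: 1101110000000
tick 2: 1111111000000
position 13 holds 0

0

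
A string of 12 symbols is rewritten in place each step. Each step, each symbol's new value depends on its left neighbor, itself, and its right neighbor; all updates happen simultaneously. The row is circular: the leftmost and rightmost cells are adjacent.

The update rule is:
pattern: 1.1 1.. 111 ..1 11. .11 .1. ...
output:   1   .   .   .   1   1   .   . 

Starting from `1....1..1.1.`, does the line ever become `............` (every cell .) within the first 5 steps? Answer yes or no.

.........1.1
..........1.
............
all cells are . at step 3

yes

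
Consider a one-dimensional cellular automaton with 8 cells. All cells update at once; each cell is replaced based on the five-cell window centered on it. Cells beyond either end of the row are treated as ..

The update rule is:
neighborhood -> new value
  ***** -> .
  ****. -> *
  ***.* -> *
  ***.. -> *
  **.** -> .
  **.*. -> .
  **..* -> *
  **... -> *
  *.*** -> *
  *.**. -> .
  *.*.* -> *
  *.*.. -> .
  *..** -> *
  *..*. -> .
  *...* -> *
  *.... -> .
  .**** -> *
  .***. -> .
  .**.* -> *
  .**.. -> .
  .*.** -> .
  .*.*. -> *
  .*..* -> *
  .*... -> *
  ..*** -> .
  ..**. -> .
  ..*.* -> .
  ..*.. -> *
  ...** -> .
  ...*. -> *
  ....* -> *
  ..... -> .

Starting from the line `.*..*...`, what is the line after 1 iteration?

***.**..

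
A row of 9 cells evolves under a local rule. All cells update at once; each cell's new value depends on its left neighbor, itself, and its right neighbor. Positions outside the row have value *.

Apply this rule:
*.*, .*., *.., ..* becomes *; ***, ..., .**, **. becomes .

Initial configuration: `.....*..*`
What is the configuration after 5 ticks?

*...*....

*...****.
.*.*....*
*****..*.
.....****
*...*....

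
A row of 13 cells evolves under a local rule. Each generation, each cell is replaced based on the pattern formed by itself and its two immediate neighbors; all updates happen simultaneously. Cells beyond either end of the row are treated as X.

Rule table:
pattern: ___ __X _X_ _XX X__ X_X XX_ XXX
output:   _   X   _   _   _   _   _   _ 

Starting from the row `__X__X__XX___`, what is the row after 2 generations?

___X__X____X_

generation 1: _X__X__X____X
generation 2: ___X__X____X_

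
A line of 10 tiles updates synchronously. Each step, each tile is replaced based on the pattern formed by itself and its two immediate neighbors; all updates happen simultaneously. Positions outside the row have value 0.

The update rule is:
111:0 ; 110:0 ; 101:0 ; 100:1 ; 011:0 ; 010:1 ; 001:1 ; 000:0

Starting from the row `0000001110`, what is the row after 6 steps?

0000010001
0000111011
0001000000
0011100000
0100010000
1110111000

1110111000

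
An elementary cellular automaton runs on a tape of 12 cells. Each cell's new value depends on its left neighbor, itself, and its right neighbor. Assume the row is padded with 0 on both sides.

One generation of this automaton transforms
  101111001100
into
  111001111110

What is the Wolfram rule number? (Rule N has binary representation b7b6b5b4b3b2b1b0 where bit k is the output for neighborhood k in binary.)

126

position 3: 111 → 0  (bit 7 = 0)
position 5: 110 → 1  (bit 6 = 1)
position 1: 101 → 1  (bit 5 = 1)
position 6: 100 → 1  (bit 4 = 1)
position 2: 011 → 1  (bit 3 = 1)
position 0: 010 → 1  (bit 2 = 1)
position 7: 001 → 1  (bit 1 = 1)
position 11: 000 → 0  (bit 0 = 0)
bits b7..b0 = 01111110 = 126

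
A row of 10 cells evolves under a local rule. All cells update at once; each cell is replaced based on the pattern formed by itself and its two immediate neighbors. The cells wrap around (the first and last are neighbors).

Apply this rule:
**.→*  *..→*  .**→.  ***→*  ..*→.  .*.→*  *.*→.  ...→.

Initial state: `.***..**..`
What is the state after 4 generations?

..***..**.
...***..**
*...***..*
**...***..

**...***..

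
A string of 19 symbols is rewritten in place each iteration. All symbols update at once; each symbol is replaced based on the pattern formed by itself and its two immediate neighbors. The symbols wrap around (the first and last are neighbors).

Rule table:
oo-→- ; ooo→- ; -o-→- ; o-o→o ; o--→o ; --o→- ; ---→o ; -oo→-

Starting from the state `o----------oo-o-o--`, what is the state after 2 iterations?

iteration 1: -ooooooooo---o-o-o-
iteration 2: ----------oo--o-o-o

----------oo--o-o-o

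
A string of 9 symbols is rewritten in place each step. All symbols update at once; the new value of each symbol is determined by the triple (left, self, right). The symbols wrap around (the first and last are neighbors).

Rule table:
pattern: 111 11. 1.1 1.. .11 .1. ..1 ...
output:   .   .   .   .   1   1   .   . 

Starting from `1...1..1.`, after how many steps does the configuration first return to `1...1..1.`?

1...1..1.

1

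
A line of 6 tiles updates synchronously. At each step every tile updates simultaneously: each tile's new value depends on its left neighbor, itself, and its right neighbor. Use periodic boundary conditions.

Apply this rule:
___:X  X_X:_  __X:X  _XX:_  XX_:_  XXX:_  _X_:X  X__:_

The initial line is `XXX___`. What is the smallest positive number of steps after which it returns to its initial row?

step 1: ____XX
step 2: _XXX__
step 3: X____X
step 4: __XXX_
step 5: XX____
step 6: ___XXX
step 7: _XX___
step 8: X___XX
step 9: __XX__
step 10: XX___X
step 11: ___XX_
step 12: XXX___

12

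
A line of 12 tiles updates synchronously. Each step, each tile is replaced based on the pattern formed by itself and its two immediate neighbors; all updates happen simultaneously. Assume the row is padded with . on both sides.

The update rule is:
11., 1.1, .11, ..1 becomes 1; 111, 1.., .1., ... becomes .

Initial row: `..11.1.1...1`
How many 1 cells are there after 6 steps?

step 1: .1111.1...1.
step 2: 11..11...1..
step 3: 11.111..1...
step 4: 1111.1.1....
step 5: 1..11.1.....
step 6: ..1111......
count of 1: 4

4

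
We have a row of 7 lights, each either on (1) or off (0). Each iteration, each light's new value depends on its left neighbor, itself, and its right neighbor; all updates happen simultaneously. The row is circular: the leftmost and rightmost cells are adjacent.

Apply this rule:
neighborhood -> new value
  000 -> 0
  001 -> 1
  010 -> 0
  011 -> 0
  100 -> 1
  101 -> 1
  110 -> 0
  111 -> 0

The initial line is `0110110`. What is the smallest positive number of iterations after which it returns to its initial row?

1001001
0110110

2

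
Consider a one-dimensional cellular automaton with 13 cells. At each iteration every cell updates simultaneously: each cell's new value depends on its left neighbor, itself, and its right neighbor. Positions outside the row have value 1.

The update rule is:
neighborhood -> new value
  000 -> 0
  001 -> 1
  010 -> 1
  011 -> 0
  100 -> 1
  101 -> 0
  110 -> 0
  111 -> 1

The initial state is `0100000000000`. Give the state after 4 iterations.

0001010001000

0110000000001
0001000000010
1011100000110
0001010001000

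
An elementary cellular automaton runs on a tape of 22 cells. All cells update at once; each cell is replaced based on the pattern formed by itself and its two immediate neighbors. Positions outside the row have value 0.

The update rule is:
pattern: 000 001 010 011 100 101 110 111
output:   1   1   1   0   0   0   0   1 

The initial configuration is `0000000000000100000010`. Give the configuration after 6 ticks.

1010011110010000111001

1111111111111101111110
0111111111111000111100
1011111111110011011001
1001111111100100000011
1010111111001101111100
1010011110010000111001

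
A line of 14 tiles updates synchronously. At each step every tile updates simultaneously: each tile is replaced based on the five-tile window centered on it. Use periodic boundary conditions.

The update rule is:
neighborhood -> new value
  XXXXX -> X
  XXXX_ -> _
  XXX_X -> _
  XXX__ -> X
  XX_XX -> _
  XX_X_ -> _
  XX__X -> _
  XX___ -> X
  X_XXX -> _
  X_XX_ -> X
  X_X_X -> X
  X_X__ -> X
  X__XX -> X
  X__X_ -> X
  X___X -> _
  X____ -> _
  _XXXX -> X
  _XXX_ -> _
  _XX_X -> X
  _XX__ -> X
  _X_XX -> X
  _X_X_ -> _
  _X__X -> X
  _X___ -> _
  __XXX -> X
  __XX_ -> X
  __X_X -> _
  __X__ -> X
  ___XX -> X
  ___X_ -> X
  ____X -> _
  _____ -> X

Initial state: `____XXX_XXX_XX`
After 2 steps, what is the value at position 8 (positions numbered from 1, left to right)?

X

X__XX_______XX
X_XXXX_XXX_XX_
position 8 holds X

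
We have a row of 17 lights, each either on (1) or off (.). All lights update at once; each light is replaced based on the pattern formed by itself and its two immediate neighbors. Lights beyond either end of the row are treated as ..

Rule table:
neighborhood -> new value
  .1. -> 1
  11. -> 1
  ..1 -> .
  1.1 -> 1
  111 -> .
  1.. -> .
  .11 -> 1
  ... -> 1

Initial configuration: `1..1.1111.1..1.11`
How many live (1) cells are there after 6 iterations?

iteration 1: 1..111..111..1111
iteration 2: 1..1.1..1.1..1..1
iteration 3: 1..111..111..1..1
iteration 4: 1..1.1..1.1..1..1  (repeats iteration 2; period 2)
iteration 6: 1..1.1..1.1..1..1
count of 1: 7

7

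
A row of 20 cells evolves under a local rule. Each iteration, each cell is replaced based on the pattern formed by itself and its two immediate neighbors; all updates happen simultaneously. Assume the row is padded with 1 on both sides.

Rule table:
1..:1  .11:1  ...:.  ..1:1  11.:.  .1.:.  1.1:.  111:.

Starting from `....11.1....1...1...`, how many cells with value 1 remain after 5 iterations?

1..11...1..1.1.1.1.1
.111.1.1.11........1
.1.......1.1......11
..1.....1...1....11.
11.1...1.1.1.1..11..
count of 1: 9

9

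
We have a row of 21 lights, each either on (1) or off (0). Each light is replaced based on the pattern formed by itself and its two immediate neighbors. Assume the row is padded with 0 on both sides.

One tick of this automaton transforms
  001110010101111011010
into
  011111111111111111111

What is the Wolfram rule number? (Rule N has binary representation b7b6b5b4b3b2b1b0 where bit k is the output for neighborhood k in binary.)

position 3: 111 → 1  (bit 7 = 1)
position 4: 110 → 1  (bit 6 = 1)
position 8: 101 → 1  (bit 5 = 1)
position 5: 100 → 1  (bit 4 = 1)
position 2: 011 → 1  (bit 3 = 1)
position 7: 010 → 1  (bit 2 = 1)
position 1: 001 → 1  (bit 1 = 1)
position 0: 000 → 0  (bit 0 = 0)
bits b7..b0 = 11111110 = 254

254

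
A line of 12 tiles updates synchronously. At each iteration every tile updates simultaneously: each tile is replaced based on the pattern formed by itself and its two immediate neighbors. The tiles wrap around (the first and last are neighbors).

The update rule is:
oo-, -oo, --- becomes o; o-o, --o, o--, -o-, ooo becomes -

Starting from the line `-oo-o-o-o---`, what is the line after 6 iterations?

-oo-------oo
-oo-ooooo-oo
-oo-o---o-oo
-oo---o---oo
-oo-o---o-oo  (repeats iteration 3; period 2)
iteration 6: -oo---o---oo

-oo---o---oo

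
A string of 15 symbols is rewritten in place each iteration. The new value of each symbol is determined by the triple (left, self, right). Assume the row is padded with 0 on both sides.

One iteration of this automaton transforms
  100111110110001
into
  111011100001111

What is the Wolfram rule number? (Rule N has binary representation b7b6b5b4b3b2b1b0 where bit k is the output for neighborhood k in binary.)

position 4: 111 → 1  (bit 7 = 1)
position 7: 110 → 0  (bit 6 = 0)
position 8: 101 → 0  (bit 5 = 0)
position 1: 100 → 1  (bit 4 = 1)
position 3: 011 → 0  (bit 3 = 0)
position 0: 010 → 1  (bit 2 = 1)
position 2: 001 → 1  (bit 1 = 1)
position 12: 000 → 1  (bit 0 = 1)
bits b7..b0 = 10010111 = 151

151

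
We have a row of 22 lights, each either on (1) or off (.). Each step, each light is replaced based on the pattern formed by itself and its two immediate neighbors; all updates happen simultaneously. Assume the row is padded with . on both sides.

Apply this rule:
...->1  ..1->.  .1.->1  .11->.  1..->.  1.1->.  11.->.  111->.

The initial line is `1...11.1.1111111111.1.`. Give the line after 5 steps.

1.1....1............1.

step 1: 1.1....1............1.
step 2: 1.1.11.1.1111111111.1.
step 3: 1.1....1............1.  (repeats step 1; period 2)
step 5: 1.1....1............1.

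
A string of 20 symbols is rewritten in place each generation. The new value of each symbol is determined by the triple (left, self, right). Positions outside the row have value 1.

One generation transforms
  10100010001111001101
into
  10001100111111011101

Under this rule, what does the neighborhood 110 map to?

1

At position 0 the neighborhood is 110; the next row has 1 there.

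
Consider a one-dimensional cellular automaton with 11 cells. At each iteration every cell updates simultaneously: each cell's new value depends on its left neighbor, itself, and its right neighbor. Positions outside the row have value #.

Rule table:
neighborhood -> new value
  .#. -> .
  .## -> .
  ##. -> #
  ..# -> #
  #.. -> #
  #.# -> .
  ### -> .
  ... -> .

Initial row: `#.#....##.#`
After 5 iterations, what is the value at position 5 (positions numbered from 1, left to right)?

#

#..#..#.#..
###.##...##
..#..##.#..
##.##.#..##
.#..#..##..
position 5 holds #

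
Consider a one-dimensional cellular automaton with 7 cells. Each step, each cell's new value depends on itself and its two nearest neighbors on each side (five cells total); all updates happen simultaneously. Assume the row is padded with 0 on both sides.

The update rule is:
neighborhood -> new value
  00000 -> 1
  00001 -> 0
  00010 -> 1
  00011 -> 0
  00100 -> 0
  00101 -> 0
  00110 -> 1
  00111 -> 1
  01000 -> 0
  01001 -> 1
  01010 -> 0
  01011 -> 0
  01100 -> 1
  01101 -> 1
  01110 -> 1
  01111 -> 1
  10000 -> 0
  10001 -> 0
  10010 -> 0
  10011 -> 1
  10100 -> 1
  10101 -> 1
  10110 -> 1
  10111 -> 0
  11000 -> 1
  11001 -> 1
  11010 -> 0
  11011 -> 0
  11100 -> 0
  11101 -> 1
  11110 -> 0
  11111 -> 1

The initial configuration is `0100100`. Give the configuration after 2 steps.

0010011

1010000
0010011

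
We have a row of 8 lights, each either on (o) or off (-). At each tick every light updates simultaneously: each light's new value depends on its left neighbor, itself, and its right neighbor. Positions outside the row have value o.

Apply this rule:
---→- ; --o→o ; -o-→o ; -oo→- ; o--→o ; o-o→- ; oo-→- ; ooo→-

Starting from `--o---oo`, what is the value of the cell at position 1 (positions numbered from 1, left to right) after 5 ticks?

tick 1: oooo-o--
tick 2: -----ooo
tick 3: o---o---
tick 4: -o-ooo-o
tick 5: -o------
position 1 holds -

-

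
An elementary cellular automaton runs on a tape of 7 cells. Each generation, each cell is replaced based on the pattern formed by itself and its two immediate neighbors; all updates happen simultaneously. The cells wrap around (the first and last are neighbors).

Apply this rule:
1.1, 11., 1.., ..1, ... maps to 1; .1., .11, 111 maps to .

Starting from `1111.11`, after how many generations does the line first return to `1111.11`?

...11..
111.111
..11...
11.1111
.11....
1.11111
11.....
.111111
1.....1
111111.
.....11
11111.1
....11.
1111.11

14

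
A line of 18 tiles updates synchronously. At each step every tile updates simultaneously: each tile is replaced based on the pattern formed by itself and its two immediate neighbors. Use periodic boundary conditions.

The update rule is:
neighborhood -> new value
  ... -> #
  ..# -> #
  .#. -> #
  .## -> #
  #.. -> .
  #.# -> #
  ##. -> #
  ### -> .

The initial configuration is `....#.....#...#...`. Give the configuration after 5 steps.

#.###...###.###...

#####.#####.###.##
....###...###.###.
#####.#.###.###.#.
#...#####.###.####
#.###...###.###...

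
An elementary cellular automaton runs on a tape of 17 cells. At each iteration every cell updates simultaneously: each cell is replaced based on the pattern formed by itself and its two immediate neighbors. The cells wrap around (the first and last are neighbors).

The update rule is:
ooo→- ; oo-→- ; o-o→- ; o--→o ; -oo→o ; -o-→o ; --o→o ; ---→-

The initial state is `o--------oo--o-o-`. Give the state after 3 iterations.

o-oo--oo-oooo-oo-

oo------oo-ooo-o-
o-o----oo--o---o-
o-oo--oo-oooo-oo-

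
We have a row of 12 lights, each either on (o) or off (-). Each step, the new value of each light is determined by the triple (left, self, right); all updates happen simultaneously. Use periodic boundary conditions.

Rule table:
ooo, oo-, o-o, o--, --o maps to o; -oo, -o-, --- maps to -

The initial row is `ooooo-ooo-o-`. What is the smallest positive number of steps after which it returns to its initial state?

-ooooo-ooo-o
o-ooooo-ooo-
-o-ooooo-ooo
o-o-ooooo-oo
oo-o-ooooo-o
ooo-o-ooooo-
-ooo-o-ooooo
o-ooo-o-oooo
oo-ooo-o-ooo
ooo-ooo-o-oo
oooo-ooo-o-o
ooooo-ooo-o-

12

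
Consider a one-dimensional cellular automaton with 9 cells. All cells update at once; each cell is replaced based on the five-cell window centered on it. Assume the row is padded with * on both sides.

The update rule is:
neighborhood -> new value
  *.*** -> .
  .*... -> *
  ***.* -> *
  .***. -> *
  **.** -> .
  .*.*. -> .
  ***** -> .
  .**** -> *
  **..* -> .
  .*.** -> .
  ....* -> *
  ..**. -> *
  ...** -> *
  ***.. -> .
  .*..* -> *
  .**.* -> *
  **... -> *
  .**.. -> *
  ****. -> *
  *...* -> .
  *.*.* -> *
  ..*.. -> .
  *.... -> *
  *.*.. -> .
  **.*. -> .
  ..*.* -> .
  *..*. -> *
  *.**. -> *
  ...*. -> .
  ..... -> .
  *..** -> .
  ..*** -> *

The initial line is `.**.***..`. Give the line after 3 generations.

.**.*.*..

.**..*...
.**.*.*.*
.**.*.*..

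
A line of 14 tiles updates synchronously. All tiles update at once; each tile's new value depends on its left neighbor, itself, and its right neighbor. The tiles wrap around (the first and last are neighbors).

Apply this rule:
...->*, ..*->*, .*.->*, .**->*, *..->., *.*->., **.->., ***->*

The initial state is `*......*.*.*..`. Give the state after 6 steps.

*.******.*.*.*
..*****..*.*.*
.*****..**.*.*
.****..**..*.*
.***..**..**.*
.**..**..**..*

.**..**..**..*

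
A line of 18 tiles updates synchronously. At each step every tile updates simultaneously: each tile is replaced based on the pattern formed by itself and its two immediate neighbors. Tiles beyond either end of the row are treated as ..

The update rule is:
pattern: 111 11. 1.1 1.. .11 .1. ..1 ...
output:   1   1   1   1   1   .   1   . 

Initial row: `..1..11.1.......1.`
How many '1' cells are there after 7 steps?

.1.11111.1.....1.1
1.1111111.1...1.1.
.111111111.1.1.1.1
11111111111.1.1.1.
111111111111.1.1.1
1111111111111.1.1.
11111111111111.1.1
count of 1: 16

16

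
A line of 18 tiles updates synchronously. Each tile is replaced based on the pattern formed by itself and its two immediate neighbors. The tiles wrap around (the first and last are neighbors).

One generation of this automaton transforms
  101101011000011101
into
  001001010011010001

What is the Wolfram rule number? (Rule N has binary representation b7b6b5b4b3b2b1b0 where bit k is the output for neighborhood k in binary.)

position 14: 111 → 0  (bit 7 = 0)
position 0: 110 → 0  (bit 6 = 0)
position 1: 101 → 0  (bit 5 = 0)
position 9: 100 → 0  (bit 4 = 0)
position 2: 011 → 1  (bit 3 = 1)
position 5: 010 → 1  (bit 2 = 1)
position 12: 001 → 0  (bit 1 = 0)
position 10: 000 → 1  (bit 0 = 1)
bits b7..b0 = 00001101 = 13

13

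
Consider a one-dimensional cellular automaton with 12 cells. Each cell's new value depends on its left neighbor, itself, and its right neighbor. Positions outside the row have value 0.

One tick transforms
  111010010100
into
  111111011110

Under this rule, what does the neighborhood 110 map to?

1

At position 2 the neighborhood is 110; the next row has 1 there.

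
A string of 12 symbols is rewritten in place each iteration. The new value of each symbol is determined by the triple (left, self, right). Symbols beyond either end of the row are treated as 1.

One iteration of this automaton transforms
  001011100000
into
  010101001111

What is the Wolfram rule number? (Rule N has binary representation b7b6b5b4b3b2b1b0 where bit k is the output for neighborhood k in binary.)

163

position 5: 111 → 1  (bit 7 = 1)
position 6: 110 → 0  (bit 6 = 0)
position 3: 101 → 1  (bit 5 = 1)
position 0: 100 → 0  (bit 4 = 0)
position 4: 011 → 0  (bit 3 = 0)
position 2: 010 → 0  (bit 2 = 0)
position 1: 001 → 1  (bit 1 = 1)
position 8: 000 → 1  (bit 0 = 1)
bits b7..b0 = 10100011 = 163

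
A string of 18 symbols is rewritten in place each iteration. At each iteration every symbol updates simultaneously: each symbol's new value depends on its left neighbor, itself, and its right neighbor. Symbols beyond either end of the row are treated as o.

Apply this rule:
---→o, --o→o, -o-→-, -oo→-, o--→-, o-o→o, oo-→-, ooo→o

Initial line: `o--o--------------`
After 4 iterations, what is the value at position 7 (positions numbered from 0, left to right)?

--o--ooooooooooooo
-o--o-oooooooooooo
o--o-o-ooooooooooo
--o-o-o-oooooooooo
position 7 holds -

-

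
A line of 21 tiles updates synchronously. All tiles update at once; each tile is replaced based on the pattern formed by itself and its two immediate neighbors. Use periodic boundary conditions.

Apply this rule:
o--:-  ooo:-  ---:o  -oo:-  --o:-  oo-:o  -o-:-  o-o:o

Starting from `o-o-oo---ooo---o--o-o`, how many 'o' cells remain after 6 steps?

13

oo-o-o-o---o-o-----o-
-oo-o-o--o--o--ooo--o
o-oo-o-----------o---
-o-oo--ooooooooo---o-
--o-o----------o-o---
o--o--oooooooo--o--oo
count of o: 13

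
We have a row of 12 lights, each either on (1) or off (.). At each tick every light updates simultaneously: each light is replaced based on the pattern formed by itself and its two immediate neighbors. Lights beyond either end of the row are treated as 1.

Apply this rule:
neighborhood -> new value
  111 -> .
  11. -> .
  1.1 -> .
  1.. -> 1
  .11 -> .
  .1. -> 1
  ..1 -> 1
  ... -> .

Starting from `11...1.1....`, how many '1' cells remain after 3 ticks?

2

..1.11.11..1
111......11.
...1....1...
count of 1: 2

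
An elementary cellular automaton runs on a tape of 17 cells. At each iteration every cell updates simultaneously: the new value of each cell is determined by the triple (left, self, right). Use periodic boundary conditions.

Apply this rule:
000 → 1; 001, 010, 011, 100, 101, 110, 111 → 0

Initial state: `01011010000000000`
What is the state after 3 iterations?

00000000111111111
01111110000000000
00000000111111111

00000000111111111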